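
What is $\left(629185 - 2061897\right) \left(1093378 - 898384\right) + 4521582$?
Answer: $-279365722146$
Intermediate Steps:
$\left(629185 - 2061897\right) \left(1093378 - 898384\right) + 4521582 = \left(-1432712\right) 194994 + 4521582 = -279370243728 + 4521582 = -279365722146$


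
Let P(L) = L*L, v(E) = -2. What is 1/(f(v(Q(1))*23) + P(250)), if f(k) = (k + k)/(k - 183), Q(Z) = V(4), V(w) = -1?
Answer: 229/14312592 ≈ 1.6000e-5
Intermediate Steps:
Q(Z) = -1
f(k) = 2*k/(-183 + k) (f(k) = (2*k)/(-183 + k) = 2*k/(-183 + k))
P(L) = L**2
1/(f(v(Q(1))*23) + P(250)) = 1/(2*(-2*23)/(-183 - 2*23) + 250**2) = 1/(2*(-46)/(-183 - 46) + 62500) = 1/(2*(-46)/(-229) + 62500) = 1/(2*(-46)*(-1/229) + 62500) = 1/(92/229 + 62500) = 1/(14312592/229) = 229/14312592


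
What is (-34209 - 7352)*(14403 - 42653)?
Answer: 1174098250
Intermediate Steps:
(-34209 - 7352)*(14403 - 42653) = -41561*(-28250) = 1174098250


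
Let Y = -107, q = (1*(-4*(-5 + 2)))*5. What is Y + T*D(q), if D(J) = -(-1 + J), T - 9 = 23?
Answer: -1995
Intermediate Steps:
q = 60 (q = (1*(-4*(-3)))*5 = (1*12)*5 = 12*5 = 60)
T = 32 (T = 9 + 23 = 32)
D(J) = 1 - J
Y + T*D(q) = -107 + 32*(1 - 1*60) = -107 + 32*(1 - 60) = -107 + 32*(-59) = -107 - 1888 = -1995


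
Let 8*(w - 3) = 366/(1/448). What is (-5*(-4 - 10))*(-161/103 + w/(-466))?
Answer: -76524805/23999 ≈ -3188.7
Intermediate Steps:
w = 20499 (w = 3 + (366/(1/448))/8 = 3 + (366*448)/8 = 3 + (⅛)*163968 = 3 + 20496 = 20499)
(-5*(-4 - 10))*(-161/103 + w/(-466)) = (-5*(-4 - 10))*(-161/103 + 20499/(-466)) = (-5*(-14))*(-161*1/103 + 20499*(-1/466)) = 70*(-161/103 - 20499/466) = 70*(-2186423/47998) = -76524805/23999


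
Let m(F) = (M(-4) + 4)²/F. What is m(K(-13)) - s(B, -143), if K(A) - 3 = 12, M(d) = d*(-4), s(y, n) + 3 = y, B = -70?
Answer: 299/3 ≈ 99.667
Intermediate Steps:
s(y, n) = -3 + y
M(d) = -4*d
K(A) = 15 (K(A) = 3 + 12 = 15)
m(F) = 400/F (m(F) = (-4*(-4) + 4)²/F = (16 + 4)²/F = 20²/F = 400/F)
m(K(-13)) - s(B, -143) = 400/15 - (-3 - 70) = 400*(1/15) - 1*(-73) = 80/3 + 73 = 299/3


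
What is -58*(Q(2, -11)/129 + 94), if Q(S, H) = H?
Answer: -702670/129 ≈ -5447.1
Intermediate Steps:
-58*(Q(2, -11)/129 + 94) = -58*(-11/129 + 94) = -58*12115/129 = -702670/129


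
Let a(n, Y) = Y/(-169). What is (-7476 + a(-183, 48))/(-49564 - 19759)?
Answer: 1263492/11715587 ≈ 0.10785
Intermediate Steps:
a(n, Y) = -Y/169 (a(n, Y) = Y*(-1/169) = -Y/169)
(-7476 + a(-183, 48))/(-49564 - 19759) = (-7476 - 1/169*48)/(-49564 - 19759) = (-7476 - 48/169)/(-69323) = -1263492/169*(-1/69323) = 1263492/11715587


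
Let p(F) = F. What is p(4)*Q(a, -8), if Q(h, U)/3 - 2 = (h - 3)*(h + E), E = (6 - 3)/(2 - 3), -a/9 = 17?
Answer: 292056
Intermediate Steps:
a = -153 (a = -9*17 = -153)
E = -3 (E = 3/(-1) = 3*(-1) = -3)
Q(h, U) = 6 + 3*(-3 + h)² (Q(h, U) = 6 + 3*((h - 3)*(h - 3)) = 6 + 3*((-3 + h)*(-3 + h)) = 6 + 3*(-3 + h)²)
p(4)*Q(a, -8) = 4*(33 - 18*(-153) + 3*(-153)²) = 4*(33 + 2754 + 3*23409) = 4*(33 + 2754 + 70227) = 4*73014 = 292056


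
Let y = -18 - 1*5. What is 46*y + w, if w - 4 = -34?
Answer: -1088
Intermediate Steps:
y = -23 (y = -18 - 5 = -23)
w = -30 (w = 4 - 34 = -30)
46*y + w = 46*(-23) - 30 = -1058 - 30 = -1088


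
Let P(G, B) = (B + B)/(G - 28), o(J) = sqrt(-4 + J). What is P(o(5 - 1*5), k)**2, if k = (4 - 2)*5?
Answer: 19500/38809 + 2800*I/38809 ≈ 0.50246 + 0.072148*I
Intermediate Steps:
k = 10 (k = 2*5 = 10)
P(G, B) = 2*B/(-28 + G) (P(G, B) = (2*B)/(-28 + G) = 2*B/(-28 + G))
P(o(5 - 1*5), k)**2 = (2*10/(-28 + sqrt(-4 + (5 - 1*5))))**2 = (2*10/(-28 + sqrt(-4 + (5 - 5))))**2 = (2*10/(-28 + sqrt(-4 + 0)))**2 = (2*10/(-28 + sqrt(-4)))**2 = (2*10/(-28 + 2*I))**2 = (2*10*((-28 - 2*I)/788))**2 = (-140/197 - 10*I/197)**2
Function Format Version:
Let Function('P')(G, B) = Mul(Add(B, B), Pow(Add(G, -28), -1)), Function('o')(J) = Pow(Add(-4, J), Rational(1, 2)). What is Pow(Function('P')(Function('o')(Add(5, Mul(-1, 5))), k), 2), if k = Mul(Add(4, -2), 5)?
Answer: Add(Rational(19500, 38809), Mul(Rational(2800, 38809), I)) ≈ Add(0.50246, Mul(0.072148, I))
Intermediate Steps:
k = 10 (k = Mul(2, 5) = 10)
Function('P')(G, B) = Mul(2, B, Pow(Add(-28, G), -1)) (Function('P')(G, B) = Mul(Mul(2, B), Pow(Add(-28, G), -1)) = Mul(2, B, Pow(Add(-28, G), -1)))
Pow(Function('P')(Function('o')(Add(5, Mul(-1, 5))), k), 2) = Pow(Mul(2, 10, Pow(Add(-28, Pow(Add(-4, Add(5, Mul(-1, 5))), Rational(1, 2))), -1)), 2) = Pow(Mul(2, 10, Pow(Add(-28, Pow(Add(-4, Add(5, -5)), Rational(1, 2))), -1)), 2) = Pow(Mul(2, 10, Pow(Add(-28, Pow(Add(-4, 0), Rational(1, 2))), -1)), 2) = Pow(Mul(2, 10, Pow(Add(-28, Pow(-4, Rational(1, 2))), -1)), 2) = Pow(Mul(2, 10, Pow(Add(-28, Mul(2, I)), -1)), 2) = Pow(Mul(2, 10, Mul(Rational(1, 788), Add(-28, Mul(-2, I)))), 2) = Pow(Add(Rational(-140, 197), Mul(Rational(-10, 197), I)), 2)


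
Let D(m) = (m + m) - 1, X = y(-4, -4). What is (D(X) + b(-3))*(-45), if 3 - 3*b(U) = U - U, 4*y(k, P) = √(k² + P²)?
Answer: -90*√2 ≈ -127.28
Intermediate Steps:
y(k, P) = √(P² + k²)/4 (y(k, P) = √(k² + P²)/4 = √(P² + k²)/4)
b(U) = 1 (b(U) = 1 - (U - U)/3 = 1 - ⅓*0 = 1 + 0 = 1)
X = √2 (X = √((-4)² + (-4)²)/4 = √(16 + 16)/4 = √32/4 = (4*√2)/4 = √2 ≈ 1.4142)
D(m) = -1 + 2*m (D(m) = 2*m - 1 = -1 + 2*m)
(D(X) + b(-3))*(-45) = ((-1 + 2*√2) + 1)*(-45) = (2*√2)*(-45) = -90*√2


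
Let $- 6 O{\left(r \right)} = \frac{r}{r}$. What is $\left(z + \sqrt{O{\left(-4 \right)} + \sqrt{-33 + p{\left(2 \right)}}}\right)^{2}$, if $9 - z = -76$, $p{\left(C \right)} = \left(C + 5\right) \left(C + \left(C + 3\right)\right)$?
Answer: $\frac{\left(510 + \sqrt{138}\right)^{2}}{36} \approx 7561.7$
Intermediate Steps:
$p{\left(C \right)} = \left(3 + 2 C\right) \left(5 + C\right)$ ($p{\left(C \right)} = \left(5 + C\right) \left(C + \left(3 + C\right)\right) = \left(5 + C\right) \left(3 + 2 C\right) = \left(3 + 2 C\right) \left(5 + C\right)$)
$z = 85$ ($z = 9 - -76 = 9 + 76 = 85$)
$O{\left(r \right)} = - \frac{1}{6}$ ($O{\left(r \right)} = - \frac{r \frac{1}{r}}{6} = \left(- \frac{1}{6}\right) 1 = - \frac{1}{6}$)
$\left(z + \sqrt{O{\left(-4 \right)} + \sqrt{-33 + p{\left(2 \right)}}}\right)^{2} = \left(85 + \sqrt{- \frac{1}{6} + \sqrt{-33 + \left(15 + 2 \cdot 2^{2} + 13 \cdot 2\right)}}\right)^{2} = \left(85 + \sqrt{- \frac{1}{6} + \sqrt{-33 + \left(15 + 2 \cdot 4 + 26\right)}}\right)^{2} = \left(85 + \sqrt{- \frac{1}{6} + \sqrt{-33 + \left(15 + 8 + 26\right)}}\right)^{2} = \left(85 + \sqrt{- \frac{1}{6} + \sqrt{-33 + 49}}\right)^{2} = \left(85 + \sqrt{- \frac{1}{6} + \sqrt{16}}\right)^{2} = \left(85 + \sqrt{- \frac{1}{6} + 4}\right)^{2} = \left(85 + \sqrt{\frac{23}{6}}\right)^{2} = \left(85 + \frac{\sqrt{138}}{6}\right)^{2}$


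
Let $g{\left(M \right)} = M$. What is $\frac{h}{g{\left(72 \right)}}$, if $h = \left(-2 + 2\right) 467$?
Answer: $0$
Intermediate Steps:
$h = 0$ ($h = 0 \cdot 467 = 0$)
$\frac{h}{g{\left(72 \right)}} = \frac{0}{72} = 0 \cdot \frac{1}{72} = 0$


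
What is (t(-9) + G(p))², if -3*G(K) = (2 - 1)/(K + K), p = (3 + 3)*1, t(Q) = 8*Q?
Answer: 6723649/1296 ≈ 5188.0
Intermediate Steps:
p = 6 (p = 6*1 = 6)
G(K) = -1/(6*K) (G(K) = -(2 - 1)/(3*(K + K)) = -1/(3*(2*K)) = -1/(2*K)/3 = -1/(6*K))
(t(-9) + G(p))² = (8*(-9) - ⅙/6)² = (-72 - ⅙*⅙)² = (-72 - 1/36)² = (-2593/36)² = 6723649/1296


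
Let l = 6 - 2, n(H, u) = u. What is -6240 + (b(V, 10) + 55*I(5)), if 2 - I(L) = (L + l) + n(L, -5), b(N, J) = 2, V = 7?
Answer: -6348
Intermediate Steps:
l = 4
I(L) = 3 - L (I(L) = 2 - ((L + 4) - 5) = 2 - ((4 + L) - 5) = 2 - (-1 + L) = 2 + (1 - L) = 3 - L)
-6240 + (b(V, 10) + 55*I(5)) = -6240 + (2 + 55*(3 - 1*5)) = -6240 + (2 + 55*(3 - 5)) = -6240 + (2 + 55*(-2)) = -6240 + (2 - 110) = -6240 - 108 = -6348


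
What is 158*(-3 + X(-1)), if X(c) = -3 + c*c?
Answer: -790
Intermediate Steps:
X(c) = -3 + c²
158*(-3 + X(-1)) = 158*(-3 + (-3 + (-1)²)) = 158*(-3 + (-3 + 1)) = 158*(-3 - 2) = 158*(-5) = -790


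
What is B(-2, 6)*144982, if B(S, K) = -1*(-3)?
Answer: 434946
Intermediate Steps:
B(S, K) = 3
B(-2, 6)*144982 = 3*144982 = 434946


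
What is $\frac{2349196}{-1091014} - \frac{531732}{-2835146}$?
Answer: $- \frac{1520046646592}{773295994511} \approx -1.9657$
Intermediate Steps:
$\frac{2349196}{-1091014} - \frac{531732}{-2835146} = 2349196 \left(- \frac{1}{1091014}\right) - - \frac{265866}{1417573} = - \frac{1174598}{545507} + \frac{265866}{1417573} = - \frac{1520046646592}{773295994511}$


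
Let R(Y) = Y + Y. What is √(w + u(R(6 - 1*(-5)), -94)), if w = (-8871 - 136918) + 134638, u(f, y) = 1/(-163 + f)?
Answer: 2*I*√55423293/141 ≈ 105.6*I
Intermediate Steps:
R(Y) = 2*Y
w = -11151 (w = -145789 + 134638 = -11151)
√(w + u(R(6 - 1*(-5)), -94)) = √(-11151 + 1/(-163 + 2*(6 - 1*(-5)))) = √(-11151 + 1/(-163 + 2*(6 + 5))) = √(-11151 + 1/(-163 + 2*11)) = √(-11151 + 1/(-163 + 22)) = √(-11151 + 1/(-141)) = √(-11151 - 1/141) = √(-1572292/141) = 2*I*√55423293/141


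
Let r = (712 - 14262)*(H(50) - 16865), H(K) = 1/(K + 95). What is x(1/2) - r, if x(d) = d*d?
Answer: -26508396131/116 ≈ -2.2852e+8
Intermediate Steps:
H(K) = 1/(95 + K)
x(d) = d**2
r = 6627099040/29 (r = (712 - 14262)*(1/(95 + 50) - 16865) = -13550*(1/145 - 16865) = -13550*(-2445424/145) = 6627099040/29 ≈ 2.2852e+8)
x(1/2) - r = (1/2)**2 - 1*6627099040/29 = (1/2)**2 - 6627099040/29 = 1/4 - 6627099040/29 = -26508396131/116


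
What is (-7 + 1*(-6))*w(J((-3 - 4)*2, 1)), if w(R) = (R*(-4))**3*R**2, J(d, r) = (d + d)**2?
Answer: 246435709890592768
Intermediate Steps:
J(d, r) = 4*d**2 (J(d, r) = (2*d)**2 = 4*d**2)
w(R) = -64*R**5 (w(R) = (-4*R)**3*R**2 = (-64*R**3)*R**2 = -64*R**5)
(-7 + 1*(-6))*w(J((-3 - 4)*2, 1)) = (-7 + 1*(-6))*(-64*1048576*(-3 - 4)**10) = (-7 - 6)*(-64*(4*(-7*2)**2)**5) = -(-832)*(4*(-14)**2)**5 = -(-832)*(4*196)**5 = -(-832)*784**5 = -(-832)*296196766695424 = -13*(-18956593068507136) = 246435709890592768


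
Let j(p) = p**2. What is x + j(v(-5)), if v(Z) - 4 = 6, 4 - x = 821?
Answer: -717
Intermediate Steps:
x = -817 (x = 4 - 1*821 = 4 - 821 = -817)
v(Z) = 10 (v(Z) = 4 + 6 = 10)
x + j(v(-5)) = -817 + 10**2 = -817 + 100 = -717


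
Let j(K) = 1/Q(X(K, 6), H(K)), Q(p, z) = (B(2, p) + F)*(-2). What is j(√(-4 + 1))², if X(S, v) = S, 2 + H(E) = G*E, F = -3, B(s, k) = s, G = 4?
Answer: ¼ ≈ 0.25000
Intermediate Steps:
H(E) = -2 + 4*E
Q(p, z) = 2 (Q(p, z) = (2 - 3)*(-2) = -1*(-2) = 2)
j(K) = ½ (j(K) = 1/2 = ½)
j(√(-4 + 1))² = (½)² = ¼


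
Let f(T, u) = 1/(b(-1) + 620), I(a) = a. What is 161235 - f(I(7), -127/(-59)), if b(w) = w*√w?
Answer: 61978894615/384401 - I/384401 ≈ 1.6124e+5 - 2.6014e-6*I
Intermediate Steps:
b(w) = w^(3/2)
f(T, u) = (620 + I)/384401 (f(T, u) = 1/((-1)^(3/2) + 620) = 1/(-I + 620) = 1/(620 - I) = (620 + I)/384401)
161235 - f(I(7), -127/(-59)) = 161235 - (620/384401 + I/384401) = 161235 + (-620/384401 - I/384401) = 61978894615/384401 - I/384401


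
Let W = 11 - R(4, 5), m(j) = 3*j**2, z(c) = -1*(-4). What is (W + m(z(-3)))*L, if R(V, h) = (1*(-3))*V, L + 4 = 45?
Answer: 2911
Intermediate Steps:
L = 41 (L = -4 + 45 = 41)
z(c) = 4
R(V, h) = -3*V
W = 23 (W = 11 - (-3)*4 = 11 - 1*(-12) = 11 + 12 = 23)
(W + m(z(-3)))*L = (23 + 3*4**2)*41 = (23 + 3*16)*41 = (23 + 48)*41 = 71*41 = 2911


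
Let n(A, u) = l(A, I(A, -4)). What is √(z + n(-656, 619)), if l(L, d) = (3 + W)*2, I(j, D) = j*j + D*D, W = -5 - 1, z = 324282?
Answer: 2*√81069 ≈ 569.45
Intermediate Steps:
W = -6
I(j, D) = D² + j² (I(j, D) = j² + D² = D² + j²)
l(L, d) = -6 (l(L, d) = (3 - 6)*2 = -3*2 = -6)
n(A, u) = -6
√(z + n(-656, 619)) = √(324282 - 6) = √324276 = 2*√81069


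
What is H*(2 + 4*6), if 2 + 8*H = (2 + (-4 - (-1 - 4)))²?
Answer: 91/4 ≈ 22.750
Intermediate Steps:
H = 7/8 (H = -¼ + (2 + (-4 - (-1 - 4)))²/8 = -¼ + (2 + (-4 - 1*(-5)))²/8 = -¼ + (2 + (-4 + 5))²/8 = -¼ + (2 + 1)²/8 = -¼ + (⅛)*3² = -¼ + (⅛)*9 = -¼ + 9/8 = 7/8 ≈ 0.87500)
H*(2 + 4*6) = 7*(2 + 4*6)/8 = 7*(2 + 24)/8 = (7/8)*26 = 91/4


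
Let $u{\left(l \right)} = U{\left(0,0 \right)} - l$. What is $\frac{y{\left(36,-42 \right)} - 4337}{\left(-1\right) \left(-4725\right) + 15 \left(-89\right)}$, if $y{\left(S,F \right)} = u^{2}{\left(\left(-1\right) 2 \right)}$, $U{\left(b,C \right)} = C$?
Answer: $- \frac{4333}{3390} \approx -1.2782$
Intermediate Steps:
$u{\left(l \right)} = - l$ ($u{\left(l \right)} = 0 - l = - l$)
$y{\left(S,F \right)} = 4$ ($y{\left(S,F \right)} = \left(- \left(-1\right) 2\right)^{2} = \left(\left(-1\right) \left(-2\right)\right)^{2} = 2^{2} = 4$)
$\frac{y{\left(36,-42 \right)} - 4337}{\left(-1\right) \left(-4725\right) + 15 \left(-89\right)} = \frac{4 - 4337}{\left(-1\right) \left(-4725\right) + 15 \left(-89\right)} = - \frac{4333}{4725 - 1335} = - \frac{4333}{3390}$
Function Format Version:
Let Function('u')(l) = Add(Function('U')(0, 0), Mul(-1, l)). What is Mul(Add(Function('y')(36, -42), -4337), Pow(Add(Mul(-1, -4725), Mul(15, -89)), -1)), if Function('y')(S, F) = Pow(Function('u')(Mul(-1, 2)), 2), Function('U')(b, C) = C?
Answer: Rational(-4333, 3390) ≈ -1.2782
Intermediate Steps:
Function('u')(l) = Mul(-1, l) (Function('u')(l) = Add(0, Mul(-1, l)) = Mul(-1, l))
Function('y')(S, F) = 4 (Function('y')(S, F) = Pow(Mul(-1, Mul(-1, 2)), 2) = Pow(Mul(-1, -2), 2) = Pow(2, 2) = 4)
Mul(Add(Function('y')(36, -42), -4337), Pow(Add(Mul(-1, -4725), Mul(15, -89)), -1)) = Mul(Add(4, -4337), Pow(Add(Mul(-1, -4725), Mul(15, -89)), -1)) = Mul(-4333, Pow(Add(4725, -1335), -1)) = Mul(-4333, Pow(3390, -1)) = Mul(-4333, Rational(1, 3390)) = Rational(-4333, 3390)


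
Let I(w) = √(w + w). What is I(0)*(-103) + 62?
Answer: 62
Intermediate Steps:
I(w) = √2*√w (I(w) = √(2*w) = √2*√w)
I(0)*(-103) + 62 = (√2*√0)*(-103) + 62 = (√2*0)*(-103) + 62 = 0*(-103) + 62 = 0 + 62 = 62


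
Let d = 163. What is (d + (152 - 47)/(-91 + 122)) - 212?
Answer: -1414/31 ≈ -45.613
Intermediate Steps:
(d + (152 - 47)/(-91 + 122)) - 212 = (163 + (152 - 47)/(-91 + 122)) - 212 = (163 + 105/31) - 212 = 5158/31 - 212 = -1414/31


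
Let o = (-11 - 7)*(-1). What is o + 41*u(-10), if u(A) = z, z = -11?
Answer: -433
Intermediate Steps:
u(A) = -11
o = 18 (o = -18*(-1) = 18)
o + 41*u(-10) = 18 + 41*(-11) = 18 - 451 = -433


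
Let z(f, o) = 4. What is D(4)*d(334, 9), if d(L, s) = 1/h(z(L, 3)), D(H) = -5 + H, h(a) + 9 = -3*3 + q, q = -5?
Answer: 1/23 ≈ 0.043478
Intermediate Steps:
h(a) = -23 (h(a) = -9 + (-3*3 - 5) = -9 + (-9 - 5) = -9 - 14 = -23)
d(L, s) = -1/23 (d(L, s) = 1/(-23) = -1/23)
D(4)*d(334, 9) = (-5 + 4)*(-1/23) = -1*(-1/23) = 1/23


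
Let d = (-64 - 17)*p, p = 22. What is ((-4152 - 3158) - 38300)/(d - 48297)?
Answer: 45610/50079 ≈ 0.91076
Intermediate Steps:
d = -1782 (d = (-64 - 17)*22 = -81*22 = -1782)
((-4152 - 3158) - 38300)/(d - 48297) = ((-4152 - 3158) - 38300)/(-1782 - 48297) = (-7310 - 38300)/(-50079) = -45610*(-1/50079) = 45610/50079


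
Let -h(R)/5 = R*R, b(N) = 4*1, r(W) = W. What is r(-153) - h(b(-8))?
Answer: -73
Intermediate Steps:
b(N) = 4
h(R) = -5*R**2 (h(R) = -5*R*R = -5*R**2)
r(-153) - h(b(-8)) = -153 - (-5)*4**2 = -153 - (-5)*16 = -153 - 1*(-80) = -153 + 80 = -73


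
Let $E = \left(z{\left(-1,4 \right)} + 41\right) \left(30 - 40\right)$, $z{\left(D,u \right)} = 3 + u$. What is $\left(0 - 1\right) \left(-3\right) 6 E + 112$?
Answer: $-8528$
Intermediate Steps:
$E = -480$ ($E = \left(\left(3 + 4\right) + 41\right) \left(30 - 40\right) = \left(7 + 41\right) \left(-10\right) = 48 \left(-10\right) = -480$)
$\left(0 - 1\right) \left(-3\right) 6 E + 112 = \left(0 - 1\right) \left(-3\right) 6 \left(-480\right) + 112 = \left(-1\right) \left(-3\right) 6 \left(-480\right) + 112 = 3 \cdot 6 \left(-480\right) + 112 = 18 \left(-480\right) + 112 = -8640 + 112 = -8528$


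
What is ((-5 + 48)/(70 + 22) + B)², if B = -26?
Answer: 5517801/8464 ≈ 651.91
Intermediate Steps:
((-5 + 48)/(70 + 22) + B)² = ((-5 + 48)/(70 + 22) - 26)² = (43/92 - 26)² = (-2349/92)² = 5517801/8464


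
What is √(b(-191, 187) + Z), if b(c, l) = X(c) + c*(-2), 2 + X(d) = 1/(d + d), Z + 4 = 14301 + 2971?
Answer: √2575266370/382 ≈ 132.85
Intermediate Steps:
Z = 17268 (Z = -4 + (14301 + 2971) = -4 + 17272 = 17268)
X(d) = -2 + 1/(2*d) (X(d) = -2 + 1/(d + d) = -2 + 1/(2*d))
b(c, l) = -2 + 1/(2*c) - 2*c (b(c, l) = (-2 + 1/(2*c)) + c*(-2) = (-2 + 1/(2*c)) - 2*c = -2 + 1/(2*c) - 2*c)
√(b(-191, 187) + Z) = √((-2 + (½)/(-191) - 2*(-191)) + 17268) = √((-2 + (½)*(-1/191) + 382) + 17268) = √((-2 - 1/382 + 382) + 17268) = √(145159/382 + 17268) = √(6741535/382) = √2575266370/382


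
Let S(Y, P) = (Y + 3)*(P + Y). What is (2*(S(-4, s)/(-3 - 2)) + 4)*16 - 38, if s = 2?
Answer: 66/5 ≈ 13.200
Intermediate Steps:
S(Y, P) = (3 + Y)*(P + Y)
(2*(S(-4, s)/(-3 - 2)) + 4)*16 - 38 = (2*(((-4)² + 3*2 + 3*(-4) + 2*(-4))/(-3 - 2)) + 4)*16 - 38 = (2*((16 + 6 - 12 - 8)/(-5)) + 4)*16 - 38 = (2*(-⅕*2) + 4)*16 - 38 = (2*(-⅖) + 4)*16 - 38 = (-⅘ + 4)*16 - 38 = (16/5)*16 - 38 = 256/5 - 38 = 66/5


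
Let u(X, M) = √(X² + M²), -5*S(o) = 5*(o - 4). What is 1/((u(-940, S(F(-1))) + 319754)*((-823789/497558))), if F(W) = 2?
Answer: -39774040183/21056404552249892 + 248779*√220901/21056404552249892 ≈ -1.8834e-6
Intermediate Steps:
S(o) = 4 - o (S(o) = -(o - 4) = -(-4 + o) = -(-20 + 5*o)/5 = 4 - o)
u(X, M) = √(M² + X²)
1/((u(-940, S(F(-1))) + 319754)*((-823789/497558))) = 1/((√((4 - 1*2)² + (-940)²) + 319754)*((-823789/497558))) = 1/((√((4 - 2)² + 883600) + 319754)*((-823789*1/497558))) = 1/((√(2² + 883600) + 319754)*(-823789/497558)) = -497558/823789/(√(4 + 883600) + 319754) = -497558/823789/(√883604 + 319754) = -497558/823789/(2*√220901 + 319754) = -497558/823789/(319754 + 2*√220901) = -497558/(823789*(319754 + 2*√220901))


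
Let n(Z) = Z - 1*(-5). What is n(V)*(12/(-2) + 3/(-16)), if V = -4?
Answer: -99/16 ≈ -6.1875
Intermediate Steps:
n(Z) = 5 + Z (n(Z) = Z + 5 = 5 + Z)
n(V)*(12/(-2) + 3/(-16)) = (5 - 4)*(12/(-2) + 3/(-16)) = 1*(12*(-1/2) + 3*(-1/16)) = 1*(-6 - 3/16) = 1*(-99/16) = -99/16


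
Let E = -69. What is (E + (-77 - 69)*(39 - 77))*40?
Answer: 219160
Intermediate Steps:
(E + (-77 - 69)*(39 - 77))*40 = (-69 + (-77 - 69)*(39 - 77))*40 = (-69 - 146*(-38))*40 = (-69 + 5548)*40 = 5479*40 = 219160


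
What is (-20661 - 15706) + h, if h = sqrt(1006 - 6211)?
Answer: -36367 + I*sqrt(5205) ≈ -36367.0 + 72.146*I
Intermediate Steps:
h = I*sqrt(5205) (h = sqrt(-5205) = I*sqrt(5205) ≈ 72.146*I)
(-20661 - 15706) + h = (-20661 - 15706) + I*sqrt(5205) = -36367 + I*sqrt(5205)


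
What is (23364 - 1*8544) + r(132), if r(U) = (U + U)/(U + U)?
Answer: 14821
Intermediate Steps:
r(U) = 1 (r(U) = (2*U)/((2*U)) = (2*U)*(1/(2*U)) = 1)
(23364 - 1*8544) + r(132) = (23364 - 1*8544) + 1 = (23364 - 8544) + 1 = 14820 + 1 = 14821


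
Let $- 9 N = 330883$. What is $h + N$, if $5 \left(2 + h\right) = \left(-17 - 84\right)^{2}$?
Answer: $- \frac{1562696}{45} \approx -34727.0$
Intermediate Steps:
$N = - \frac{330883}{9}$ ($N = \left(- \frac{1}{9}\right) 330883 = - \frac{330883}{9} \approx -36765.0$)
$h = \frac{10191}{5}$ ($h = -2 + \frac{\left(-17 - 84\right)^{2}}{5} = -2 + \frac{\left(-101\right)^{2}}{5} = -2 + \frac{1}{5} \cdot 10201 = -2 + \frac{10201}{5} = \frac{10191}{5} \approx 2038.2$)
$h + N = \frac{10191}{5} - \frac{330883}{9} = - \frac{1562696}{45}$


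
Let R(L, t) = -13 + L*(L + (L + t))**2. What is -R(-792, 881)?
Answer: 391413541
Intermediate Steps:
R(L, t) = -13 + L*(t + 2*L)**2
-R(-792, 881) = -(-13 - 792*(881 + 2*(-792))**2) = -(-13 - 792*(881 - 1584)**2) = -(-13 - 792*(-703)**2) = -(-13 - 792*494209) = -(-13 - 391413528) = -1*(-391413541) = 391413541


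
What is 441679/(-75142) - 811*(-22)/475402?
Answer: -104317198197/17861328542 ≈ -5.8404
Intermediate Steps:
441679/(-75142) - 811*(-22)/475402 = 441679*(-1/75142) + 17842*(1/475402) = -441679/75142 + 8921/237701 = -104317198197/17861328542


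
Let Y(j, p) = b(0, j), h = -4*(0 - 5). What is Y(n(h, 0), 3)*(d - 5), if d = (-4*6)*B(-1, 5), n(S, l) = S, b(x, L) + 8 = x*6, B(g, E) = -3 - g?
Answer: -344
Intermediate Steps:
h = 20 (h = -4*(-5) = 20)
b(x, L) = -8 + 6*x (b(x, L) = -8 + x*6 = -8 + 6*x)
Y(j, p) = -8 (Y(j, p) = -8 + 6*0 = -8 + 0 = -8)
d = 48 (d = (-4*6)*(-3 - 1*(-1)) = -24*(-3 + 1) = -24*(-2) = 48)
Y(n(h, 0), 3)*(d - 5) = -8*(48 - 5) = -8*43 = -344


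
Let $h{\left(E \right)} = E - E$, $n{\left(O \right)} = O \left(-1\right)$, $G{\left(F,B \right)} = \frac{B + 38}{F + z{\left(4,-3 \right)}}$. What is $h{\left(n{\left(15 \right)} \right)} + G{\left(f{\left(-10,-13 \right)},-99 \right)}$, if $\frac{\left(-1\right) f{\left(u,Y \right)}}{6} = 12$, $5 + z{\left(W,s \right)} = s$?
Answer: $\frac{61}{80} \approx 0.7625$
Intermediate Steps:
$z{\left(W,s \right)} = -5 + s$
$f{\left(u,Y \right)} = -72$ ($f{\left(u,Y \right)} = \left(-6\right) 12 = -72$)
$G{\left(F,B \right)} = \frac{38 + B}{-8 + F}$ ($G{\left(F,B \right)} = \frac{B + 38}{F - 8} = \frac{38 + B}{F - 8} = \frac{38 + B}{-8 + F}$)
$n{\left(O \right)} = - O$
$h{\left(E \right)} = 0$
$h{\left(n{\left(15 \right)} \right)} + G{\left(f{\left(-10,-13 \right)},-99 \right)} = 0 + \frac{38 - 99}{-8 - 72} = 0 + \frac{1}{-80} \left(-61\right) = 0 - - \frac{61}{80} = 0 + \frac{61}{80} = \frac{61}{80}$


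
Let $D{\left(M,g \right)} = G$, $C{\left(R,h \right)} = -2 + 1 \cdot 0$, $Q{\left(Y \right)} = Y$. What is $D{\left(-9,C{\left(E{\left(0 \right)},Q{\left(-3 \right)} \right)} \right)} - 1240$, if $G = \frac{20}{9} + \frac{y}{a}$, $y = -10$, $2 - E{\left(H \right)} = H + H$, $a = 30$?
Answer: $- \frac{11143}{9} \approx -1238.1$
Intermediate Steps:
$E{\left(H \right)} = 2 - 2 H$ ($E{\left(H \right)} = 2 - \left(H + H\right) = 2 - 2 H$)
$C{\left(R,h \right)} = -2$ ($C{\left(R,h \right)} = -2 + 0 = -2$)
$G = \frac{17}{9}$ ($G = \frac{20}{9} - \frac{10}{30} = 20 \cdot \frac{1}{9} - \frac{1}{3} = \frac{20}{9} - \frac{1}{3} = \frac{17}{9} \approx 1.8889$)
$D{\left(M,g \right)} = \frac{17}{9}$
$D{\left(-9,C{\left(E{\left(0 \right)},Q{\left(-3 \right)} \right)} \right)} - 1240 = \frac{17}{9} - 1240 = - \frac{11143}{9}$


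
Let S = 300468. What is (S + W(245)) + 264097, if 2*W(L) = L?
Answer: 1129375/2 ≈ 5.6469e+5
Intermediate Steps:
W(L) = L/2
(S + W(245)) + 264097 = (300468 + (1/2)*245) + 264097 = (300468 + 245/2) + 264097 = 601181/2 + 264097 = 1129375/2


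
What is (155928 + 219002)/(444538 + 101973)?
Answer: 374930/546511 ≈ 0.68604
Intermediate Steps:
(155928 + 219002)/(444538 + 101973) = 374930/546511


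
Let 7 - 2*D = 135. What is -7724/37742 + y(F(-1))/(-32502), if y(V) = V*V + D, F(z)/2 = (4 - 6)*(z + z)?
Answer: -3862/18871 ≈ -0.20465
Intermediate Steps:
D = -64 (D = 7/2 - 1/2*135 = 7/2 - 135/2 = -64)
F(z) = -8*z (F(z) = 2*((4 - 6)*(z + z)) = 2*(-4*z) = -8*z)
y(V) = -64 + V**2 (y(V) = V*V - 64 = V**2 - 64 = -64 + V**2)
-7724/37742 + y(F(-1))/(-32502) = -7724/37742 + (-64 + (-8*(-1))**2)/(-32502) = -7724*1/37742 + (-64 + 8**2)*(-1/32502) = -3862/18871 + (-64 + 64)*(-1/32502) = -3862/18871 + 0*(-1/32502) = -3862/18871 + 0 = -3862/18871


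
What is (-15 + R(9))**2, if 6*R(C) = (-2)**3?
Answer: 2401/9 ≈ 266.78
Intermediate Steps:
R(C) = -4/3 (R(C) = (1/6)*(-2)**3 = (1/6)*(-8) = -4/3)
(-15 + R(9))**2 = (-15 - 4/3)**2 = (-49/3)**2 = 2401/9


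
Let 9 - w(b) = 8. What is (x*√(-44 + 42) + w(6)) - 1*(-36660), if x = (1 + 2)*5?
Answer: 36661 + 15*I*√2 ≈ 36661.0 + 21.213*I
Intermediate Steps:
x = 15 (x = 3*5 = 15)
w(b) = 1 (w(b) = 9 - 1*8 = 9 - 8 = 1)
(x*√(-44 + 42) + w(6)) - 1*(-36660) = (15*√(-44 + 42) + 1) - 1*(-36660) = (15*√(-2) + 1) + 36660 = (15*(I*√2) + 1) + 36660 = (15*I*√2 + 1) + 36660 = (1 + 15*I*√2) + 36660 = 36661 + 15*I*√2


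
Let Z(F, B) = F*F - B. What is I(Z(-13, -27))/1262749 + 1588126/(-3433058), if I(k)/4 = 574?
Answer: -998761108603/2167545278221 ≈ -0.46078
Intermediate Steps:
Z(F, B) = F² - B
I(k) = 2296 (I(k) = 4*574 = 2296)
I(Z(-13, -27))/1262749 + 1588126/(-3433058) = 2296/1262749 + 1588126/(-3433058) = 2296*(1/1262749) + 1588126*(-1/3433058) = 2296/1262749 - 794063/1716529 = -998761108603/2167545278221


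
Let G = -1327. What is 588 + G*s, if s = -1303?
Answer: 1729669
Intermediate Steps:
588 + G*s = 588 - 1327*(-1303) = 588 + 1729081 = 1729669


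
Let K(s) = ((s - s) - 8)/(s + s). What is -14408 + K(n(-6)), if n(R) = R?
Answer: -43222/3 ≈ -14407.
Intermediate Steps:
K(s) = -4/s (K(s) = (0 - 8)/((2*s)) = -4/s)
-14408 + K(n(-6)) = -14408 - 4/(-6) = -14408 - 4*(-1/6) = -14408 + 2/3 = -43222/3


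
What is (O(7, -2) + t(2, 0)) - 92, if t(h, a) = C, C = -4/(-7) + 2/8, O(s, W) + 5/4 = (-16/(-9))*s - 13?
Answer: -5858/63 ≈ -92.984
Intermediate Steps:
O(s, W) = -57/4 + 16*s/9 (O(s, W) = -5/4 + ((-16/(-9))*s - 13) = -5/4 + ((-16*(-⅑))*s - 13) = -5/4 + (16*s/9 - 13) = -5/4 + (-13 + 16*s/9) = -57/4 + 16*s/9)
C = 23/28 (C = -4*(-⅐) + 2*(⅛) = 4/7 + ¼ = 23/28 ≈ 0.82143)
t(h, a) = 23/28
(O(7, -2) + t(2, 0)) - 92 = ((-57/4 + (16/9)*7) + 23/28) - 92 = ((-57/4 + 112/9) + 23/28) - 92 = (-65/36 + 23/28) - 92 = -62/63 - 92 = -5858/63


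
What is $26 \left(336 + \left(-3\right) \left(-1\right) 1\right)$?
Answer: $8814$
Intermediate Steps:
$26 \left(336 + \left(-3\right) \left(-1\right) 1\right) = 26 \left(336 + 3 \cdot 1\right) = 26 \left(336 + 3\right) = 26 \cdot 339 = 8814$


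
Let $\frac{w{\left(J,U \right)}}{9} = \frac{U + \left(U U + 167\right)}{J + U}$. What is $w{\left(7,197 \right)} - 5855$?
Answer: $- \frac{280621}{68} \approx -4126.8$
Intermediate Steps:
$w{\left(J,U \right)} = \frac{9 \left(167 + U + U^{2}\right)}{J + U}$ ($w{\left(J,U \right)} = 9 \frac{U + \left(U U + 167\right)}{J + U} = 9 \frac{U + \left(U^{2} + 167\right)}{J + U} = 9 \frac{U + \left(167 + U^{2}\right)}{J + U} = 9 \frac{167 + U + U^{2}}{J + U} = \frac{9 \left(167 + U + U^{2}\right)}{J + U}$)
$w{\left(7,197 \right)} - 5855 = \frac{9 \left(167 + 197 + 197^{2}\right)}{7 + 197} - 5855 = \frac{9 \left(167 + 197 + 38809\right)}{204} - 5855 = 9 \cdot \frac{1}{204} \cdot 39173 - 5855 = \frac{117519}{68} - 5855 = - \frac{280621}{68}$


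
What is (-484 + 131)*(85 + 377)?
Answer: -163086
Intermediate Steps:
(-484 + 131)*(85 + 377) = -353*462 = -163086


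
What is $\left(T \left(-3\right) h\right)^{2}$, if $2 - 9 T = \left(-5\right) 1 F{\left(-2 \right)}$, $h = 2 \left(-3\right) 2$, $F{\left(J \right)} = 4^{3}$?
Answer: $1658944$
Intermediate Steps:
$F{\left(J \right)} = 64$
$h = -12$ ($h = \left(-6\right) 2 = -12$)
$T = \frac{322}{9}$ ($T = \frac{2}{9} - \frac{\left(-5\right) 1 \cdot 64}{9} = \frac{2}{9} - \frac{\left(-5\right) 64}{9} = \frac{2}{9} - - \frac{320}{9} = \frac{2}{9} + \frac{320}{9} = \frac{322}{9} \approx 35.778$)
$\left(T \left(-3\right) h\right)^{2} = \left(\frac{322}{9} \left(-3\right) \left(-12\right)\right)^{2} = \left(\left(- \frac{322}{3}\right) \left(-12\right)\right)^{2} = 1288^{2} = 1658944$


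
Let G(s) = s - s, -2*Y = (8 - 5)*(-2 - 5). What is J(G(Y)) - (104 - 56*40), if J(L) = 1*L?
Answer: 2136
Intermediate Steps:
Y = 21/2 (Y = -(8 - 5)*(-2 - 5)/2 = -3*(-7)/2 = -½*(-21) = 21/2 ≈ 10.500)
G(s) = 0
J(L) = L
J(G(Y)) - (104 - 56*40) = 0 - (104 - 56*40) = 0 - (104 - 2240) = 0 - 1*(-2136) = 0 + 2136 = 2136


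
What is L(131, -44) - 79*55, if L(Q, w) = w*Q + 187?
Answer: -9922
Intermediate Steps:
L(Q, w) = 187 + Q*w (L(Q, w) = Q*w + 187 = 187 + Q*w)
L(131, -44) - 79*55 = (187 + 131*(-44)) - 79*55 = (187 - 5764) - 4345 = -5577 - 4345 = -9922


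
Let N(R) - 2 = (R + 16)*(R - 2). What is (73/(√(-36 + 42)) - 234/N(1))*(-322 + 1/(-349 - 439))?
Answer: -9895743/1970 - 6174267*√6/1576 ≈ -14620.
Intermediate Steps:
N(R) = 2 + (-2 + R)*(16 + R) (N(R) = 2 + (R + 16)*(R - 2) = 2 + (16 + R)*(-2 + R) = 2 + (-2 + R)*(16 + R))
(73/(√(-36 + 42)) - 234/N(1))*(-322 + 1/(-349 - 439)) = (73/(√(-36 + 42)) - 234/(-30 + 1² + 14*1))*(-322 + 1/(-349 - 439)) = (73/(√6) - 234/(-30 + 1 + 14))*(-322 + 1/(-788)) = (73*(√6/6) - 234/(-15))*(-322 - 1/788) = (73*√6/6 - 234*(-1/15))*(-253737/788) = (73*√6/6 + 78/5)*(-253737/788) = (78/5 + 73*√6/6)*(-253737/788) = -9895743/1970 - 6174267*√6/1576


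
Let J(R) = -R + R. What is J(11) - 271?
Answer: -271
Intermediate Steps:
J(R) = 0
J(11) - 271 = 0 - 271 = -271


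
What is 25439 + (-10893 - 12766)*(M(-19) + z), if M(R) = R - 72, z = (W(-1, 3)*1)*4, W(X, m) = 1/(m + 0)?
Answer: 6440588/3 ≈ 2.1469e+6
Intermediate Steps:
W(X, m) = 1/m
z = 4/3 (z = (1/3)*4 = 4/3 ≈ 1.3333)
M(R) = -72 + R
25439 + (-10893 - 12766)*(M(-19) + z) = 25439 + (-10893 - 12766)*((-72 - 19) + 4/3) = 25439 - 23659*(-91 + 4/3) = 25439 - 23659*(-269/3) = 25439 + 6364271/3 = 6440588/3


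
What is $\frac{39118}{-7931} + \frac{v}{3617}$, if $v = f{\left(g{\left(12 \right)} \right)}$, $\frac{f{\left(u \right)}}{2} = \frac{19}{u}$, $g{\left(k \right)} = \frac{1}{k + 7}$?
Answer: $- \frac{135763624}{28686427} \approx -4.7327$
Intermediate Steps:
$g{\left(k \right)} = \frac{1}{7 + k}$
$f{\left(u \right)} = \frac{38}{u}$ ($f{\left(u \right)} = 2 \frac{19}{u} = \frac{38}{u}$)
$v = 722$ ($v = \frac{38}{\frac{1}{7 + 12}} = \frac{38}{\frac{1}{19}} = 38 \frac{1}{\frac{1}{19}} = 38 \cdot 19 = 722$)
$\frac{39118}{-7931} + \frac{v}{3617} = \frac{39118}{-7931} + \frac{722}{3617} = 39118 \left(- \frac{1}{7931}\right) + 722 \cdot \frac{1}{3617} = - \frac{39118}{7931} + \frac{722}{3617} = - \frac{135763624}{28686427}$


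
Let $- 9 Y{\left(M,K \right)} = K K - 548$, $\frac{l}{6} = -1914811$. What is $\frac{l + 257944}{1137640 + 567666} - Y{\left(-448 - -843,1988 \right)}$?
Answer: $\frac{3369289645039}{7673877} \approx 4.3906 \cdot 10^{5}$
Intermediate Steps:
$l = -11488866$ ($l = 6 \left(-1914811\right) = -11488866$)
$Y{\left(M,K \right)} = \frac{548}{9} - \frac{K^{2}}{9}$ ($Y{\left(M,K \right)} = - \frac{K K - 548}{9} = - \frac{K^{2} - 548}{9} = - \frac{-548 + K^{2}}{9} = \frac{548}{9} - \frac{K^{2}}{9}$)
$\frac{l + 257944}{1137640 + 567666} - Y{\left(-448 - -843,1988 \right)} = \frac{-11488866 + 257944}{1137640 + 567666} - \left(\frac{548}{9} - \frac{1988^{2}}{9}\right) = - \frac{11230922}{1705306} - \left(\frac{548}{9} - \frac{3952144}{9}\right) = \left(-11230922\right) \frac{1}{1705306} - \left(\frac{548}{9} - \frac{3952144}{9}\right) = - \frac{5615461}{852653} - - \frac{3951596}{9} = - \frac{5615461}{852653} + \frac{3951596}{9} = \frac{3369289645039}{7673877}$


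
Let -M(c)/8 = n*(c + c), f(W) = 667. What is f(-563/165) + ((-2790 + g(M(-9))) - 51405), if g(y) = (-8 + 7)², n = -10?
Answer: -53527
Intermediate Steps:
M(c) = 160*c (M(c) = -(-80)*(c + c) = -(-80)*2*c = -(-160)*c = 160*c)
g(y) = 1 (g(y) = (-1)² = 1)
f(-563/165) + ((-2790 + g(M(-9))) - 51405) = 667 + ((-2790 + 1) - 51405) = 667 + (-2789 - 51405) = 667 - 54194 = -53527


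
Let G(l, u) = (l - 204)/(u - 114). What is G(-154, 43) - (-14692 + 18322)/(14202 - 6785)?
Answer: 2397556/526607 ≈ 4.5528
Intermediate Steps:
G(l, u) = (-204 + l)/(-114 + u)
G(-154, 43) - (-14692 + 18322)/(14202 - 6785) = (-204 - 154)/(-114 + 43) - (-14692 + 18322)/(14202 - 6785) = -358/(-71) - 3630/7417 = -1/71*(-358) - 3630/7417 = 358/71 - 1*3630/7417 = 358/71 - 3630/7417 = 2397556/526607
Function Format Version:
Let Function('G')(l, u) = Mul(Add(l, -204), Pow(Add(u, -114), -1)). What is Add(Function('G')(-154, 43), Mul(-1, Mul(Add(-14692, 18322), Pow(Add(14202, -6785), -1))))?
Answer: Rational(2397556, 526607) ≈ 4.5528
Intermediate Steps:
Function('G')(l, u) = Mul(Pow(Add(-114, u), -1), Add(-204, l)) (Function('G')(l, u) = Mul(Add(-204, l), Pow(Add(-114, u), -1)) = Mul(Pow(Add(-114, u), -1), Add(-204, l)))
Add(Function('G')(-154, 43), Mul(-1, Mul(Add(-14692, 18322), Pow(Add(14202, -6785), -1)))) = Add(Mul(Pow(Add(-114, 43), -1), Add(-204, -154)), Mul(-1, Mul(Add(-14692, 18322), Pow(Add(14202, -6785), -1)))) = Add(Mul(Pow(-71, -1), -358), Mul(-1, Mul(3630, Pow(7417, -1)))) = Add(Mul(Rational(-1, 71), -358), Mul(-1, Mul(3630, Rational(1, 7417)))) = Add(Rational(358, 71), Mul(-1, Rational(3630, 7417))) = Add(Rational(358, 71), Rational(-3630, 7417)) = Rational(2397556, 526607)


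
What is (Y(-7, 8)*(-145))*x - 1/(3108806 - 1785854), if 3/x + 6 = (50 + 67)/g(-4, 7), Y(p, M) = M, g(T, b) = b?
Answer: -2148474053/6614760 ≈ -324.80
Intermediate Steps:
x = 7/25 (x = 3/(-6 + (50 + 67)/7) = 3/(-6 + 117*(⅐)) = 3/(-6 + 117/7) = 3/(75/7) = 3*(7/75) = 7/25 ≈ 0.28000)
(Y(-7, 8)*(-145))*x - 1/(3108806 - 1785854) = (8*(-145))*(7/25) - 1/(3108806 - 1785854) = -1160*7/25 - 1/1322952 = -1624/5 - 1*1/1322952 = -1624/5 - 1/1322952 = -2148474053/6614760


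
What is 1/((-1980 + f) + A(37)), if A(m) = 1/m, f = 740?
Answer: -37/45879 ≈ -0.00080647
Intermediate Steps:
1/((-1980 + f) + A(37)) = 1/((-1980 + 740) + 1/37) = 1/(-1240 + 1/37) = 1/(-45879/37) = -37/45879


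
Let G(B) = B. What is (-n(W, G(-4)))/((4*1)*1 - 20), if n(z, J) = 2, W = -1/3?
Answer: 1/8 ≈ 0.12500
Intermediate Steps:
W = -1/3 (W = -1*1/3 = -1/3 ≈ -0.33333)
(-n(W, G(-4)))/((4*1)*1 - 20) = (-1*2)/((4*1)*1 - 20) = -2/(4*1 - 20) = -2/(4 - 20) = -2/(-16) = -1/16*(-2) = 1/8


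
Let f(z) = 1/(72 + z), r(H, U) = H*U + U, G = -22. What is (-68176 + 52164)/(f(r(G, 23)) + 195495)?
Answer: -1645233/20087111 ≈ -0.081905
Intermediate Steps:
r(H, U) = U + H*U
(-68176 + 52164)/(f(r(G, 23)) + 195495) = (-68176 + 52164)/(1/(72 + 23*(1 - 22)) + 195495) = -16012/(1/(72 + 23*(-21)) + 195495) = -16012/(1/(72 - 483) + 195495) = -16012/(1/(-411) + 195495) = -16012/(-1/411 + 195495) = -16012/80348444/411 = -16012*411/80348444 = -1645233/20087111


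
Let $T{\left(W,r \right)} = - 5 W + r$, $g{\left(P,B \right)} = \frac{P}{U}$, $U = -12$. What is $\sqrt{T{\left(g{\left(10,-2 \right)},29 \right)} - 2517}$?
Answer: $\frac{i \sqrt{89418}}{6} \approx 49.838 i$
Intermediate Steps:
$g{\left(P,B \right)} = - \frac{P}{12}$ ($g{\left(P,B \right)} = \frac{P}{-12} = P \left(- \frac{1}{12}\right) = - \frac{P}{12}$)
$T{\left(W,r \right)} = r - 5 W$
$\sqrt{T{\left(g{\left(10,-2 \right)},29 \right)} - 2517} = \sqrt{\left(29 - 5 \left(\left(- \frac{1}{12}\right) 10\right)\right) - 2517} = \sqrt{\left(29 - - \frac{25}{6}\right) - 2517} = \sqrt{\left(29 + \frac{25}{6}\right) - 2517} = \sqrt{\frac{199}{6} - 2517} = \sqrt{- \frac{14903}{6}} = \frac{i \sqrt{89418}}{6}$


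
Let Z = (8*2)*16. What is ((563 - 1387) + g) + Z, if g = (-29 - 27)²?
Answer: 2568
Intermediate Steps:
g = 3136 (g = (-56)² = 3136)
Z = 256 (Z = 16*16 = 256)
((563 - 1387) + g) + Z = ((563 - 1387) + 3136) + 256 = (-824 + 3136) + 256 = 2312 + 256 = 2568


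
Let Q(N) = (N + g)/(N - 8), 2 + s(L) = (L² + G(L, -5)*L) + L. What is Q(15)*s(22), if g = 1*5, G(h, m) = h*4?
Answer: 48800/7 ≈ 6971.4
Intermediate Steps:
G(h, m) = 4*h
g = 5
s(L) = -2 + L + 5*L² (s(L) = -2 + ((L² + (4*L)*L) + L) = -2 + ((L² + 4*L²) + L) = -2 + (5*L² + L) = -2 + (L + 5*L²) = -2 + L + 5*L²)
Q(N) = (5 + N)/(-8 + N) (Q(N) = (N + 5)/(N - 8) = (5 + N)/(-8 + N))
Q(15)*s(22) = ((5 + 15)/(-8 + 15))*(-2 + 22 + 5*22²) = (20/7)*(-2 + 22 + 5*484) = ((⅐)*20)*(-2 + 22 + 2420) = (20/7)*2440 = 48800/7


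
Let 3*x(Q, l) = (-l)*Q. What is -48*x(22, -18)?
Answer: -6336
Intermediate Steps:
x(Q, l) = -Q*l/3 (x(Q, l) = ((-l)*Q)/3 = (-Q*l)/3 = -Q*l/3)
-48*x(22, -18) = -(-16)*22*(-18) = -48*132 = -6336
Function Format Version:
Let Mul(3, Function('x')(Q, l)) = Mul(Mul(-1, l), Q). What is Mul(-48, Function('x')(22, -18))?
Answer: -6336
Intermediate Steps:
Function('x')(Q, l) = Mul(Rational(-1, 3), Q, l) (Function('x')(Q, l) = Mul(Rational(1, 3), Mul(Mul(-1, l), Q)) = Mul(Rational(1, 3), Mul(-1, Q, l)) = Mul(Rational(-1, 3), Q, l))
Mul(-48, Function('x')(22, -18)) = Mul(-48, Mul(Rational(-1, 3), 22, -18)) = Mul(-48, 132) = -6336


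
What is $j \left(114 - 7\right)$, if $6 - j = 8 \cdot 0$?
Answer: $642$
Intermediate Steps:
$j = 6$ ($j = 6 - 8 \cdot 0 = 6 - 0 = 6 + 0 = 6$)
$j \left(114 - 7\right) = 6 \left(114 - 7\right) = 6 \cdot 107 = 642$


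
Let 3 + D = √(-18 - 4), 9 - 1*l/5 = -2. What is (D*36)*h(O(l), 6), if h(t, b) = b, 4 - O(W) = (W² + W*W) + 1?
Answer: -648 + 216*I*√22 ≈ -648.0 + 1013.1*I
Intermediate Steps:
l = 55 (l = 45 - 5*(-2) = 45 + 10 = 55)
O(W) = 3 - 2*W² (O(W) = 4 - ((W² + W*W) + 1) = 4 - ((W² + W²) + 1) = 4 - (2*W² + 1) = 4 - (1 + 2*W²) = 4 + (-1 - 2*W²) = 3 - 2*W²)
D = -3 + I*√22 (D = -3 + √(-18 - 4) = -3 + √(-22) = -3 + I*√22 ≈ -3.0 + 4.6904*I)
(D*36)*h(O(l), 6) = ((-3 + I*√22)*36)*6 = (-108 + 36*I*√22)*6 = -648 + 216*I*√22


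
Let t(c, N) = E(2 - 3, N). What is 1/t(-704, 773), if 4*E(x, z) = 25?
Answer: 4/25 ≈ 0.16000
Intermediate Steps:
E(x, z) = 25/4 (E(x, z) = (¼)*25 = 25/4)
t(c, N) = 25/4
1/t(-704, 773) = 1/(25/4) = 4/25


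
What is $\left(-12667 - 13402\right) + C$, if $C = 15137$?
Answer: $-10932$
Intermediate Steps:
$\left(-12667 - 13402\right) + C = \left(-12667 - 13402\right) + 15137 = -26069 + 15137 = -10932$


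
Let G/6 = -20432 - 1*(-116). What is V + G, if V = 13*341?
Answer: -117463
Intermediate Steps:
G = -121896 (G = 6*(-20432 - 1*(-116)) = 6*(-20432 + 116) = 6*(-20316) = -121896)
V = 4433
V + G = 4433 - 121896 = -117463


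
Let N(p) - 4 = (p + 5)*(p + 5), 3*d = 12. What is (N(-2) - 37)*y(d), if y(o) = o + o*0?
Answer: -96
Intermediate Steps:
d = 4 (d = (1/3)*12 = 4)
N(p) = 4 + (5 + p)**2 (N(p) = 4 + (p + 5)*(p + 5) = 4 + (5 + p)*(5 + p) = 4 + (5 + p)**2)
y(o) = o (y(o) = o + 0 = o)
(N(-2) - 37)*y(d) = ((4 + (5 - 2)**2) - 37)*4 = ((4 + 3**2) - 37)*4 = ((4 + 9) - 37)*4 = (13 - 37)*4 = -24*4 = -96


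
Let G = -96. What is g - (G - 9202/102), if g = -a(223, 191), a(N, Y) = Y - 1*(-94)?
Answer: -5038/51 ≈ -98.784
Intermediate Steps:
a(N, Y) = 94 + Y (a(N, Y) = Y + 94 = 94 + Y)
g = -285 (g = -(94 + 191) = -1*285 = -285)
g - (G - 9202/102) = -285 - (-96 - 9202/102) = -285 - (-96 - 86*107/102) = -285 - (-96 - 4601/51) = -285 - 1*(-9497/51) = -285 + 9497/51 = -5038/51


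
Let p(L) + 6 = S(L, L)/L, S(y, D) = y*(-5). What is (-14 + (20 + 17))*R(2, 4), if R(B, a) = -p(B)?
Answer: 253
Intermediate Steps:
S(y, D) = -5*y
p(L) = -11 (p(L) = -6 + (-5*L)/L = -6 - 5 = -11)
R(B, a) = 11 (R(B, a) = -1*(-11) = 11)
(-14 + (20 + 17))*R(2, 4) = (-14 + (20 + 17))*11 = (-14 + 37)*11 = 23*11 = 253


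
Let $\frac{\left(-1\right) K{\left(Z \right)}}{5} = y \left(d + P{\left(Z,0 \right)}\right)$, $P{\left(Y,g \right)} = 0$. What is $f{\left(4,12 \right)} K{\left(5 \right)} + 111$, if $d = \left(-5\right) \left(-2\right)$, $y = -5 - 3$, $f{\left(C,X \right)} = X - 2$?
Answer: $4111$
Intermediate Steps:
$f{\left(C,X \right)} = -2 + X$ ($f{\left(C,X \right)} = X - 2 = -2 + X$)
$y = -8$
$d = 10$
$K{\left(Z \right)} = 400$ ($K{\left(Z \right)} = - 5 \left(- 8 \left(10 + 0\right)\right) = - 5 \left(\left(-8\right) 10\right) = \left(-5\right) \left(-80\right) = 400$)
$f{\left(4,12 \right)} K{\left(5 \right)} + 111 = \left(-2 + 12\right) 400 + 111 = 10 \cdot 400 + 111 = 4000 + 111 = 4111$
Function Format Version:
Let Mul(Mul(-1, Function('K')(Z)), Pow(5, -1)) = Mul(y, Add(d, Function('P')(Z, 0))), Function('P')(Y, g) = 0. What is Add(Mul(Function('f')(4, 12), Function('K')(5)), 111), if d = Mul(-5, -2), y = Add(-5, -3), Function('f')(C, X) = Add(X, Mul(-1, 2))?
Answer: 4111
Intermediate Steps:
Function('f')(C, X) = Add(-2, X) (Function('f')(C, X) = Add(X, -2) = Add(-2, X))
y = -8
d = 10
Function('K')(Z) = 400 (Function('K')(Z) = Mul(-5, Mul(-8, Add(10, 0))) = Mul(-5, Mul(-8, 10)) = Mul(-5, -80) = 400)
Add(Mul(Function('f')(4, 12), Function('K')(5)), 111) = Add(Mul(Add(-2, 12), 400), 111) = Add(Mul(10, 400), 111) = Add(4000, 111) = 4111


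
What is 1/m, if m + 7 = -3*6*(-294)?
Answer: 1/5285 ≈ 0.00018921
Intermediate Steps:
m = 5285 (m = -7 - 3*6*(-294) = -7 - 18*(-294) = -7 + 5292 = 5285)
1/m = 1/5285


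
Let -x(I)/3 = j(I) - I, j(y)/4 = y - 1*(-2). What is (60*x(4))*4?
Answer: -14400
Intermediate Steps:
j(y) = 8 + 4*y (j(y) = 4*(y - 1*(-2)) = 4*(y + 2) = 4*(2 + y) = 8 + 4*y)
x(I) = -24 - 9*I (x(I) = -3*((8 + 4*I) - I) = -3*(8 + 3*I) = -24 - 9*I)
(60*x(4))*4 = (60*(-24 - 9*4))*4 = (60*(-24 - 36))*4 = (60*(-60))*4 = -3600*4 = -14400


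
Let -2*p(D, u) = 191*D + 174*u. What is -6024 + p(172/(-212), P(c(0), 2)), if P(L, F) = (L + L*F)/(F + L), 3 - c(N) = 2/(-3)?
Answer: -11019953/1802 ≈ -6115.4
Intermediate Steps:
c(N) = 11/3 (c(N) = 3 - 2/(-3) = 3 - 2*(-1)/3 = 3 - 1*(-⅔) = 3 + ⅔ = 11/3)
P(L, F) = (L + F*L)/(F + L)
p(D, u) = -87*u - 191*D/2 (p(D, u) = -(191*D + 174*u)/2 = -(174*u + 191*D)/2 = -87*u - 191*D/2)
-6024 + p(172/(-212), P(c(0), 2)) = -6024 + (-319*(1 + 2)/(2 + 11/3) - 16426/(-212)) = -6024 + (-319*3/17/3 - 16426*(-1)/212) = -6024 + (-319*3*3/17 - 191/2*(-43/53)) = -6024 + (-87*33/17 + 8213/106) = -6024 + (-2871/17 + 8213/106) = -6024 - 164705/1802 = -11019953/1802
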